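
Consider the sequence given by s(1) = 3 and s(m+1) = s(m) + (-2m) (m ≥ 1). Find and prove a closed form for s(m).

Claim: s(m) = -m^2 + m + 3.

Base case: s(1) = 3, and -1^2 + 1 + 3 = 3.
Assume s(j) = -j^2 + j + 3.
Then s(j+1) = s(j) + (-2j) = (-j^2 + j + 3) + (-2j) = -j^2 − j + 3,
and -(j+1)^2 + (j+1) + 3 = -j^2 − j + 3.
Hence s(m) = -m^2 + m + 3 for every m ≥ 1, by induction.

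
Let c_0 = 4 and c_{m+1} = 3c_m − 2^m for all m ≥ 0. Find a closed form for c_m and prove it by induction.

Claim: c_m = 3·3^m + 2^m.

Base case: c_0 = 4, and 3·3^0 + 2^0 = 3 + 1 = 4.
Assume c_k = 3·3^k + 2^k for some k ≥ 0.
Then c_{k+1} = 3c_k − 2^k = 3·(3·3^k + 2^k) − 2^k = 3·3^{k+1} + 3·2^k − 2^k = 3·3^{k+1} + 2·2^k = 3·3^{k+1} + 2^{k+1}.
So the formula holds for k+1, and by induction c_m = 3·3^m + 2^m for all m ≥ 0.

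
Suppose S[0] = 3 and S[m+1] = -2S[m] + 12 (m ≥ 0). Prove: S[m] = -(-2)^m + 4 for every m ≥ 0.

Base case: S[0] = 3, and -(-2)^0 + 4 = -1 + 4 = 3.
Assume S[r] = -(-2)^r + 4 for some r ≥ 0.
Then S[r+1] = -2S[r] + 12 = -2·(-(-2)^r + 4) + 12 = 2·(-2)^r − 8 + 12 = -(-2)^{r+1} + 4.
Hence S[m] = -(-2)^m + 4 for every m ≥ 0, by induction.

S[m] = -(-2)^m + 4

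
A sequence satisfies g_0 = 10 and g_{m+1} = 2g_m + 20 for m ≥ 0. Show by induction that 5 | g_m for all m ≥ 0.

Base case: g_0 = 10 = 5·2, so 5 | g_0.
Assume 5 | g_j, so g_j = 5t for some integer t.
Then g_{j+1} = 2g_j + 20 = 2·(5t) + 20 = 5(2t + 4), so 5 | g_{j+1}.
By induction, 5 | g_m for all m ≥ 0.

5 | g_m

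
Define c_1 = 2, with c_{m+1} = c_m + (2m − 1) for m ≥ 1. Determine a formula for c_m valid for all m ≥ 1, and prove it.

Claim: c_m = m^2 − 2m + 3.

Base case: c_1 = 2, and 1^2 − 2·1 + 3 = 2.
Assume c_j = j^2 − 2j + 3.
Then c_{j+1} = c_j + (2j − 1) = (j^2 − 2j + 3) + (2j − 1) = j^2 + 2,
and (j+1)^2 − 2·(j+1) + 3 = j^2 + 2.
By induction, c_m = m^2 − 2m + 3 for all m ≥ 1.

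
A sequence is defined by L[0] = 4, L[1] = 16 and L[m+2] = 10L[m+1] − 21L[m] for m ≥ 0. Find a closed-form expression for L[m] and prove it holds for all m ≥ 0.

Claim: L[m] = 3·3^m + 7^m.

Base cases: L[0] = 4 and 3·3^0 + 7^0 = 4; L[1] = 16 and 3·3^1 + 7^1 = 16.
Assume L[j] = 3·3^j + 7^j for all 0 ≤ j ≤ k, where k ≥ 1.
Then L[k+1] = 10L[k] − 21L[k−1] = 10·(3·3^k + 7^k) − 21·(3·3^{k−1} + 7^{k−1}) = 3·(10·3 − 21)3^{k−1} + (10·7 − 21)7^{k−1} = 27·3^{k−1} + 49·7^{k−1} = 3·3^{k+1} + 7^{k+1}.
This completes the inductive step, so L[m] = 3·3^m + 7^m for all m ≥ 0.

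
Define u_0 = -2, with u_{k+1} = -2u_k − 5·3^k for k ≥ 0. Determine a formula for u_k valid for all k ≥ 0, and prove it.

Claim: u_k = -(-2)^k − 3^k.

Base case: u_0 = -2, and -(-2)^0 − 3^0 = -1 − 1 = -2.
Assume u_r = -(-2)^r − 3^r for some r ≥ 0.
Then u_{r+1} = -2u_r − 5·3^r = -2·(-(-2)^r − 3^r) − 5·3^r = -(-2)^{r+1} + 2·3^r − 5·3^r = -(-2)^{r+1} − 3·3^r = -(-2)^{r+1} − 3^{r+1}.
So the formula holds for r+1, and by induction u_k = -(-2)^k − 3^k for all k ≥ 0.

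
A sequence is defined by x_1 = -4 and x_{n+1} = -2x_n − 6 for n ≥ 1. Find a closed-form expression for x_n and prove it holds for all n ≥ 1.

Claim: x_n = (-2)^n − 2.

Base case: x_1 = -4, and (-2)^1 − 2 = -2 − 2 = -4.
Assume x_m = (-2)^m − 2 for some m ≥ 1.
Then x_{m+1} = -2x_m − 6 = -2·((-2)^m − 2) − 6 = -2·(-2)^m + 4 − 6 = (-2)^{m+1} − 2.
Hence x_n = (-2)^n − 2 for every n ≥ 1, by induction.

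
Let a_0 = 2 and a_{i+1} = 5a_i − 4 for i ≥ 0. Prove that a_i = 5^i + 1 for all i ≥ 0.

Base case: a_0 = 2, and 5^0 + 1 = 1 + 1 = 2.
Assume a_k = 5^k + 1 for some k ≥ 0.
Then a_{k+1} = 5a_k − 4 = 5·(5^k + 1) − 4 = 5^{k+1} + 5 − 4 = 5^{k+1} + 1.
This completes the inductive step, so a_i = 5^i + 1 for all i ≥ 0.

a_i = 5^i + 1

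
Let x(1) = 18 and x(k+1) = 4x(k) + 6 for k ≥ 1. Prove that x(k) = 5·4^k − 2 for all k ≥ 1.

Base case: x(1) = 18, and 5·4^1 − 2 = 20 − 2 = 18.
Assume x(j) = 5·4^j − 2 for some j ≥ 1.
Then x(j+1) = 4x(j) + 6 = 4·(5·4^j − 2) + 6 = 20·4^j − 8 + 6 = 5·4^{j+1} − 2.
So the formula holds for j+1, and by induction x(k) = 5·4^k − 2 for all k ≥ 1.

x(k) = 5·4^k − 2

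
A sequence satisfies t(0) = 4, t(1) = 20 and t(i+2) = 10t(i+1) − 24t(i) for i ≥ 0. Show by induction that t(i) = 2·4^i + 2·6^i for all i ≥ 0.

Base cases: t(0) = 4 and 2·4^0 + 2·6^0 = 4; t(1) = 20 and 2·4^1 + 2·6^1 = 20.
Assume t(j) = 2·4^j + 2·6^j for all 0 ≤ j ≤ r, where r ≥ 1.
Then t(r+1) = 10t(r) − 24t(r−1) = 10·(2·4^r + 2·6^r) − 24·(2·4^{r−1} + 2·6^{r−1}) = 2·(10·4 − 24)4^{r−1} + 2·(10·6 − 24)6^{r−1} = 32·4^{r−1} + 72·6^{r−1} = 2·4^{r+1} + 2·6^{r+1}.
By strong induction, t(i) = 2·4^i + 2·6^i for all i ≥ 0.

t(i) = 2·4^i + 2·6^i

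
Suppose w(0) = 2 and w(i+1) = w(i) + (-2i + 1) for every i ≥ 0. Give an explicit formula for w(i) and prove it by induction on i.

Claim: w(i) = -i^2 + 2i + 2.

Base case: w(0) = 2, and -0^2 + 2·0 + 2 = 2.
Assume w(m) = -m^2 + 2m + 2.
Then w(m+1) = w(m) + (-2m + 1) = (-m^2 + 2m + 2) + (-2m + 1) = -m^2 + 3,
and -(m+1)^2 + 2·(m+1) + 2 = -m^2 + 3.
By induction, w(i) = -i^2 + 2i + 2 for all i ≥ 0.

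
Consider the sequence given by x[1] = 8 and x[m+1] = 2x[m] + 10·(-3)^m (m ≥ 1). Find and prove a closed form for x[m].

Claim: x[m] = 2^m − 2·(-3)^m.

Base case: x[1] = 8, and 2^1 − 2·(-3)^1 = 2 + 6 = 8.
Assume x[r] = 2^r − 2·(-3)^r for some r ≥ 1.
Then x[r+1] = 2x[r] + 10·(-3)^r = 2·(2^r − 2·(-3)^r) + 10·(-3)^r = 2^{r+1} − 4·(-3)^r + 10·(-3)^r = 2^{r+1} + 6·(-3)^r = 2^{r+1} − 2·(-3)^{r+1}.
This completes the inductive step, so x[m] = 2^m − 2·(-3)^m for all m ≥ 1.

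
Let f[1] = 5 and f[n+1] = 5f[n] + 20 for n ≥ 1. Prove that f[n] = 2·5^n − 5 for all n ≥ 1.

Base case: f[1] = 5, and 2·5^1 − 5 = 10 − 5 = 5.
Assume f[k] = 2·5^k − 5 for some k ≥ 1.
Then f[k+1] = 5f[k] + 20 = 5·(2·5^k − 5) + 20 = 10·5^k − 25 + 20 = 2·5^{k+1} − 5.
So the formula holds for k+1, and by induction f[n] = 2·5^n − 5 for all n ≥ 1.

f[n] = 2·5^n − 5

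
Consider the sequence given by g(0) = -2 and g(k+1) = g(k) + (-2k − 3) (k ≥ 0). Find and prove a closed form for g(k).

Claim: g(k) = -k^2 − 2k − 2.

Base case: g(0) = -2, and -0^2 − 2·0 − 2 = -2.
Assume g(j) = -j^2 − 2j − 2.
Then g(j+1) = g(j) + (-2j − 3) = (-j^2 − 2j − 2) + (-2j − 3) = -j^2 − 4j − 5,
and -(j+1)^2 − 2·(j+1) − 2 = -j^2 − 4j − 5.
Hence g(k) = -k^2 − 2k − 2 for every k ≥ 0, by induction.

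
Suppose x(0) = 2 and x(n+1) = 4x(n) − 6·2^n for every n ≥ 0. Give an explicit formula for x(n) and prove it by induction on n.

Claim: x(n) = -4^n + 3·2^n.

Base case: x(0) = 2, and -4^0 + 3·2^0 = -1 + 3 = 2.
Assume x(r) = -4^r + 3·2^r for some r ≥ 0.
Then x(r+1) = 4x(r) − 6·2^r = 4·(-4^r + 3·2^r) − 6·2^r = -4^{r+1} + 12·2^r − 6·2^r = -4^{r+1} + 6·2^r = -4^{r+1} + 3·2^{r+1}.
So the formula holds for r+1, and by induction x(n) = -4^n + 3·2^n for all n ≥ 0.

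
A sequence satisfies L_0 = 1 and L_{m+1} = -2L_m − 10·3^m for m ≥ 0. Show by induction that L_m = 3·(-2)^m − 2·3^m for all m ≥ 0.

Base case: L_0 = 1, and 3·(-2)^0 − 2·3^0 = 3 − 2 = 1.
Assume L_j = 3·(-2)^j − 2·3^j for some j ≥ 0.
Then L_{j+1} = -2L_j − 10·3^j = -2·(3·(-2)^j − 2·3^j) − 10·3^j = 3·(-2)^{j+1} + 4·3^j − 10·3^j = 3·(-2)^{j+1} − 6·3^j = 3·(-2)^{j+1} − 2·3^{j+1}.
This completes the inductive step, so L_m = 3·(-2)^m − 2·3^m for all m ≥ 0.

L_m = 3·(-2)^m − 2·3^m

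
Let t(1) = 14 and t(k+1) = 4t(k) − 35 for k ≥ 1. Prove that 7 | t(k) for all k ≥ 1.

Base case: t(1) = 14 = 7·2, so 7 | t(1).
Assume 7 | t(j), so t(j) = 7s for some integer s.
Then t(j+1) = 4t(j) − 35 = 4·(7s) − 35 = 7(4s − 5), so 7 | t(j+1).
So the property holds for j+1, and by induction 7 | t(k) for all k ≥ 1.

7 | t(k)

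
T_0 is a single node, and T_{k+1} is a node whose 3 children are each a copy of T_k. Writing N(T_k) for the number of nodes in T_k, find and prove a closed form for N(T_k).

Claim: N(T_k) = (3^{k+1} − 1)/2.

Base case: N(T_0) = 1, and (3^{0+1} − 1)/2 = 1.
Assume N(T_r) = (3^{r+1} − 1)/2.
Then N(T_{r+1}) = 1 + 3N(T_r) = 1 + 3·(3^{r+1} − 1)/2 = 1 + (3^{r+2} − 3)/2 = (2 + 3^{r+2} − 3)/2 = (3^{r+2} − 1)/2.
Hence N(T_k) = (3^{k+1} − 1)/2 for every k ≥ 0, by induction.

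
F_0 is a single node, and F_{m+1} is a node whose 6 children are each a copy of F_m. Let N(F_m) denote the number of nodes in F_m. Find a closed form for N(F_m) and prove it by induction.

Claim: N(F_m) = (6^{m+1} − 1)/5.

Base case: N(F_0) = 1, and (6^{0+1} − 1)/5 = 1.
Assume N(F_r) = (6^{r+1} − 1)/5.
Then N(F_{r+1}) = 1 + 6N(F_r) = 1 + 6·(6^{r+1} − 1)/5 = 1 + (6^{r+2} − 6)/5 = (5 + 6^{r+2} − 6)/5 = (6^{r+2} − 1)/5.
So the formula holds for r+1, and by induction N(F_m) = (6^{m+1} − 1)/5 for all m ≥ 0.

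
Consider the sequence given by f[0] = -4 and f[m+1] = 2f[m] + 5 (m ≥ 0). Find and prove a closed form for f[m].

Claim: f[m] = 2^m − 5.

Base case: f[0] = -4, and 2^0 − 5 = 1 − 5 = -4.
Assume f[r] = 2^r − 5 for some r ≥ 0.
Then f[r+1] = 2f[r] + 5 = 2·(2^r − 5) + 5 = 2^{r+1} − 10 + 5 = 2^{r+1} − 5.
By induction, f[m] = 2^m − 5 for all m ≥ 0.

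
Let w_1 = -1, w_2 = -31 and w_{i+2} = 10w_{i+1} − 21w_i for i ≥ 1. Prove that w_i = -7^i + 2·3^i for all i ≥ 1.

Base cases: w_1 = -1 and -7^1 + 2·3^1 = -1; w_2 = -31 and -7^2 + 2·3^2 = -31.
Assume w_j = -7^j + 2·3^j for all 1 ≤ j ≤ k, where k ≥ 2.
Then w_{k+1} = 10w_k − 21w_{k−1} = 10·(-7^k + 2·3^k) − 21·(-7^{k−1} + 2·3^{k−1}) = -(10·7 − 21)7^{k−1} + 2·(10·3 − 21)3^{k−1} = -49·7^{k−1} + 18·3^{k−1} = -7^{k+1} + 2·3^{k+1}.
By strong induction, w_i = -7^i + 2·3^i for all i ≥ 1.

w_i = -7^i + 2·3^i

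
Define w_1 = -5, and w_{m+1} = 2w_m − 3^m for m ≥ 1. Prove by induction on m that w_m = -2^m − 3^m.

Base case: w_1 = -5, and -2^1 − 3^1 = -2 − 3 = -5.
Assume w_r = -2^r − 3^r for some r ≥ 1.
Then w_{r+1} = 2w_r − 3^r = 2·(-2^r − 3^r) − 3^r = -2^{r+1} − 2·3^r − 3^r = -2^{r+1} − 3·3^r = -2^{r+1} − 3^{r+1}.
Hence w_m = -2^m − 3^m for every m ≥ 1, by induction.

w_m = -2^m − 3^m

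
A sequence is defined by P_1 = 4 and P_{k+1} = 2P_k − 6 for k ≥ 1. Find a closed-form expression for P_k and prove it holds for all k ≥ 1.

Claim: P_k = -2^k + 6.

Base case: P_1 = 4, and -2^1 + 6 = -2 + 6 = 4.
Assume P_j = -2^j + 6 for some j ≥ 1.
Then P_{j+1} = 2P_j − 6 = 2·(-2^j + 6) − 6 = -2^{j+1} + 12 − 6 = -2^{j+1} + 6.
By induction, P_k = -2^k + 6 for all k ≥ 1.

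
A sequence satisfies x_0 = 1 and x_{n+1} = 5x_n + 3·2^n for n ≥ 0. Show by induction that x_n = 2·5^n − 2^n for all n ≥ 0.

Base case: x_0 = 1, and 2·5^0 − 2^0 = 2 − 1 = 1.
Assume x_j = 2·5^j − 2^j for some j ≥ 0.
Then x_{j+1} = 5x_j + 3·2^j = 5·(2·5^j − 2^j) + 3·2^j = 2·5^{j+1} − 5·2^j + 3·2^j = 2·5^{j+1} − 2·2^j = 2·5^{j+1} − 2^{j+1}.
Hence x_n = 2·5^n − 2^n for every n ≥ 0, by induction.

x_n = 2·5^n − 2^n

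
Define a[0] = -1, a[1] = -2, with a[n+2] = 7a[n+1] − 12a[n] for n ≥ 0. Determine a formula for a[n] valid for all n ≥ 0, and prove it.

Claim: a[n] = 4^n − 2·3^n.

Base cases: a[0] = -1 and 4^0 − 2·3^0 = -1; a[1] = -2 and 4^1 − 2·3^1 = -2.
Assume a[i] = 4^i − 2·3^i for all 0 ≤ i ≤ j, where j ≥ 1.
Then a[j+1] = 7a[j] − 12a[j−1] = 7·(4^j − 2·3^j) − 12·(4^{j−1} − 2·3^{j−1}) = (7·4 − 12)4^{j−1} − 2·(7·3 − 12)3^{j−1} = 16·4^{j−1} − 18·3^{j−1} = 4^{j+1} − 2·3^{j+1}.
Hence a[n] = 4^n − 2·3^n for every n ≥ 0, by strong induction.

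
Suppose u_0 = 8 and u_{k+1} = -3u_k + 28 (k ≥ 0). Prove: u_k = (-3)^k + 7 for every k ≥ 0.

Base case: u_0 = 8, and (-3)^0 + 7 = 1 + 7 = 8.
Assume u_m = (-3)^m + 7 for some m ≥ 0.
Then u_{m+1} = -3u_m + 28 = -3·((-3)^m + 7) + 28 = -3·(-3)^m − 21 + 28 = (-3)^{m+1} + 7.
By induction, u_k = (-3)^k + 7 for all k ≥ 0.

u_k = (-3)^k + 7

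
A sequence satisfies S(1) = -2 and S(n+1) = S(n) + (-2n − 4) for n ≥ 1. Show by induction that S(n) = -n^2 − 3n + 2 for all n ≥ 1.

Base case: S(1) = -2, and -1^2 − 3·1 + 2 = -2.
Assume S(k) = -k^2 − 3k + 2.
Then S(k+1) = S(k) + (-2k − 4) = (-k^2 − 3k + 2) + (-2k − 4) = -k^2 − 5k − 2,
and -(k+1)^2 − 3·(k+1) + 2 = -k^2 − 5k − 2.
By induction, S(n) = -n^2 − 3n + 2 for all n ≥ 1.

S(n) = -n^2 − 3n + 2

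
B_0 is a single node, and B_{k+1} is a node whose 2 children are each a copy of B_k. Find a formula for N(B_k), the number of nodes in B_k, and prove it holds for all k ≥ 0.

Claim: N(B_k) = 2^{k+1} − 1.

Base case: N(B_0) = 1, and 2^{0+1} − 1 = 1.
Assume N(B_m) = 2^{m+1} − 1.
Then N(B_{m+1}) = 1 + 2N(B_m) = 1 + 2(2^{m+1} − 1) = 2^{m+2} − 2 + 1 = 2^{m+2} − 1.
So the formula holds for m+1, and by induction N(B_k) = 2^{k+1} − 1 for all k ≥ 0.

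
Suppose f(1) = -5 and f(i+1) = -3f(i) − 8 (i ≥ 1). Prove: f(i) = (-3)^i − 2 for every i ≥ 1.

Base case: f(1) = -5, and (-3)^1 − 2 = -3 − 2 = -5.
Assume f(k) = (-3)^k − 2 for some k ≥ 1.
Then f(k+1) = -3f(k) − 8 = -3·((-3)^k − 2) − 8 = -3·(-3)^k + 6 − 8 = (-3)^{k+1} − 2.
Hence f(i) = (-3)^i − 2 for every i ≥ 1, by induction.

f(i) = (-3)^i − 2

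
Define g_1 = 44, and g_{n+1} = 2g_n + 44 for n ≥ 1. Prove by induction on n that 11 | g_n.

Base case: g_1 = 44 = 11·4, so 11 | g_1.
Assume 11 | g_k, so g_k = 11t for some integer t.
Then g_{k+1} = 2g_k + 44 = 2·(11t) + 44 = 11(2t + 4), so 11 | g_{k+1}.
So the property holds for k+1, and by induction 11 | g_n for all n ≥ 1.

11 | g_n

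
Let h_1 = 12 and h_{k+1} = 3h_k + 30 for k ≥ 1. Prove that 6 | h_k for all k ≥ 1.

Base case: h_1 = 12 = 6·2, so 6 | h_1.
Assume 6 | h_j, so h_j = 6t for some integer t.
Then h_{j+1} = 3h_j + 30 = 3·(6t) + 30 = 6(3t + 5), so 6 | h_{j+1}.
Hence 6 | h_k for every k ≥ 1, by induction.

6 | h_k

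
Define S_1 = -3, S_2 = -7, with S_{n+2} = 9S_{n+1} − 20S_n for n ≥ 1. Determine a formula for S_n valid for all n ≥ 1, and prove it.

Claim: S_n = 5^n − 2·4^n.

Base cases: S_1 = -3 and 5^1 − 2·4^1 = -3; S_2 = -7 and 5^2 − 2·4^2 = -7.
Assume S_j = 5^j − 2·4^j for all 1 ≤ j ≤ r, where r ≥ 2.
Then S_{r+1} = 9S_r − 20S_{r−1} = 9·(5^r − 2·4^r) − 20·(5^{r−1} − 2·4^{r−1}) = (9·5 − 20)5^{r−1} − 2·(9·4 − 20)4^{r−1} = 25·5^{r−1} − 32·4^{r−1} = 5^{r+1} − 2·4^{r+1}.
By strong induction, S_n = 5^n − 2·4^n for all n ≥ 1.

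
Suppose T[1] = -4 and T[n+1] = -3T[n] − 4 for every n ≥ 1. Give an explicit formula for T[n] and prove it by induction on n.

Claim: T[n] = (-3)^n − 1.

Base case: T[1] = -4, and (-3)^1 − 1 = -3 − 1 = -4.
Assume T[k] = (-3)^k − 1 for some k ≥ 1.
Then T[k+1] = -3T[k] − 4 = -3·((-3)^k − 1) − 4 = -3·(-3)^k + 3 − 4 = (-3)^{k+1} − 1.
This completes the inductive step, so T[n] = (-3)^n − 1 for all n ≥ 1.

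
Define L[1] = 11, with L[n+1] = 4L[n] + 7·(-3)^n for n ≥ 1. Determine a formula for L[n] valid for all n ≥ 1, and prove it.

Claim: L[n] = 2·4^n − (-3)^n.

Base case: L[1] = 11, and 2·4^1 − (-3)^1 = 8 + 3 = 11.
Assume L[r] = 2·4^r − (-3)^r for some r ≥ 1.
Then L[r+1] = 4L[r] + 7·(-3)^r = 4·(2·4^r − (-3)^r) + 7·(-3)^r = 2·4^{r+1} − 4·(-3)^r + 7·(-3)^r = 2·4^{r+1} + 3·(-3)^r = 2·4^{r+1} − (-3)^{r+1}.
Hence L[n] = 2·4^n − (-3)^n for every n ≥ 1, by induction.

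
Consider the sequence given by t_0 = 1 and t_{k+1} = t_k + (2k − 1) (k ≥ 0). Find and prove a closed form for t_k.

Claim: t_k = k^2 − 2k + 1.

Base case: t_0 = 1, and 0^2 − 2·0 + 1 = 1.
Assume t_m = m^2 − 2m + 1.
Then t_{m+1} = t_m + (2m − 1) = (m^2 − 2m + 1) + (2m − 1) = m^2,
and (m+1)^2 − 2·(m+1) + 1 = m^2.
By induction, t_k = k^2 − 2k + 1 for all k ≥ 0.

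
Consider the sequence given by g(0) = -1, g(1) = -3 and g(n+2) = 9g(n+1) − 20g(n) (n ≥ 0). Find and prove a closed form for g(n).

Claim: g(n) = 5^n − 2·4^n.

Base cases: g(0) = -1 and 5^0 − 2·4^0 = -1; g(1) = -3 and 5^1 − 2·4^1 = -3.
Assume g(j) = 5^j − 2·4^j for all 0 ≤ j ≤ k, where k ≥ 1.
Then g(k+1) = 9g(k) − 20g(k−1) = 9·(5^k − 2·4^k) − 20·(5^{k−1} − 2·4^{k−1}) = (9·5 − 20)5^{k−1} − 2·(9·4 − 20)4^{k−1} = 25·5^{k−1} − 32·4^{k−1} = 5^{k+1} − 2·4^{k+1}.
Hence g(n) = 5^n − 2·4^n for every n ≥ 0, by strong induction.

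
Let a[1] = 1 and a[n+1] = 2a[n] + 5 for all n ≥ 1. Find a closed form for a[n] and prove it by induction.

Claim: a[n] = 3·2^n − 5.

Base case: a[1] = 1, and 3·2^1 − 5 = 6 − 5 = 1.
Assume a[k] = 3·2^k − 5 for some k ≥ 1.
Then a[k+1] = 2a[k] + 5 = 2·(3·2^k − 5) + 5 = 6·2^k − 10 + 5 = 3·2^{k+1} − 5.
By induction, a[n] = 3·2^n − 5 for all n ≥ 1.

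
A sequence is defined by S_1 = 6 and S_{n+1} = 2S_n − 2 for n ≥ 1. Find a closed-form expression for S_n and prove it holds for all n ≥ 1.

Claim: S_n = 2^{n+1} + 2.

Base case: S_1 = 6, and 2^{1+1} + 2 = 4 + 2 = 6.
Assume S_r = 2^{r+1} + 2 for some r ≥ 1.
Then S_{r+1} = 2S_r − 2 = 2·(2^{r+1} + 2) − 2 = 2^{r+2} + 4 − 2 = 2^{r+2} + 2.
So the formula holds for r+1, and by induction S_n = 2^{n+1} + 2 for all n ≥ 1.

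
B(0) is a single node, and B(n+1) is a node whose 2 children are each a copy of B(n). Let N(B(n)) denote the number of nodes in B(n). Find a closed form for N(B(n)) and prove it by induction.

Claim: N(B(n)) = 2^{n+1} − 1.

Base case: N(B(0)) = 1, and 2^{0+1} − 1 = 1.
Assume N(B(m)) = 2^{m+1} − 1.
Then N(B(m+1)) = 1 + 2N(B(m)) = 1 + 2(2^{m+1} − 1) = 2^{m+2} − 2 + 1 = 2^{m+2} − 1.
Hence N(B(n)) = 2^{n+1} − 1 for every n ≥ 0, by induction.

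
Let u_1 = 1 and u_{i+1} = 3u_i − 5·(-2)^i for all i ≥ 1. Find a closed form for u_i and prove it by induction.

Claim: u_i = 3^i + (-2)^i.

Base case: u_1 = 1, and 3^1 + (-2)^1 = 3 − 2 = 1.
Assume u_m = 3^m + (-2)^m for some m ≥ 1.
Then u_{m+1} = 3u_m − 5·(-2)^m = 3·(3^m + (-2)^m) − 5·(-2)^m = 3^{m+1} + 3·(-2)^m − 5·(-2)^m = 3^{m+1} − 2·(-2)^m = 3^{m+1} + (-2)^{m+1}.
This completes the inductive step, so u_i = 3^i + (-2)^i for all i ≥ 1.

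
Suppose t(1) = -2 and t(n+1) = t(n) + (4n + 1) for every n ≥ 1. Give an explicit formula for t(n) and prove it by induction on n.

Claim: t(n) = 2n^2 − n − 3.

Base case: t(1) = -2, and 2·1^2 − 1 − 3 = -2.
Assume t(m) = 2m^2 − m − 3.
Then t(m+1) = t(m) + (4m + 1) = (2m^2 − m − 3) + (4m + 1) = 2m^2 + 3m − 2,
and 2·(m+1)^2 − (m+1) − 3 = 2m^2 + 3m − 2.
Hence t(n) = 2n^2 − n − 3 for every n ≥ 1, by induction.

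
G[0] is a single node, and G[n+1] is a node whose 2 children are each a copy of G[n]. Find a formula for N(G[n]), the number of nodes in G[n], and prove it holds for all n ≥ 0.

Claim: N(G[n]) = 2^{n+1} − 1.

Base case: N(G[0]) = 1, and 2^{0+1} − 1 = 1.
Assume N(G[m]) = 2^{m+1} − 1.
Then N(G[m+1]) = 1 + 2N(G[m]) = 1 + 2(2^{m+1} − 1) = 2^{m+2} − 2 + 1 = 2^{m+2} − 1.
By induction, N(G[n]) = 2^{n+1} − 1 for all n ≥ 0.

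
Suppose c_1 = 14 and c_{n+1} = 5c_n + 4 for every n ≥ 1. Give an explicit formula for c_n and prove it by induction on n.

Claim: c_n = 3·5^n − 1.

Base case: c_1 = 14, and 3·5^1 − 1 = 15 − 1 = 14.
Assume c_j = 3·5^j − 1 for some j ≥ 1.
Then c_{j+1} = 5c_j + 4 = 5·(3·5^j − 1) + 4 = 15·5^j − 5 + 4 = 3·5^{j+1} − 1.
This completes the inductive step, so c_n = 3·5^n − 1 for all n ≥ 1.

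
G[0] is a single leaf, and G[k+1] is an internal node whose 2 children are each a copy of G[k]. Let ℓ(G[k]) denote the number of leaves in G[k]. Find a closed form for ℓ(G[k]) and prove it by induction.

Claim: ℓ(G[k]) = 2^k.

Base case: ℓ(G[0]) = 1, and 2^0 = 1.
Assume ℓ(G[m]) = 2^m.
Then ℓ(G[m+1]) = 2·ℓ(G[m]) = 2·2^m = 2^{m+1}.
This completes the inductive step, so ℓ(G[k]) = 2^k for all k ≥ 0.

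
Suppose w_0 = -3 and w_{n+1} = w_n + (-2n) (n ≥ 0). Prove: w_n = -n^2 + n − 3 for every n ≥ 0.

Base case: w_0 = -3, and -0^2 + 0 − 3 = -3.
Assume w_j = -j^2 + j − 3.
Then w_{j+1} = w_j + (-2j) = (-j^2 + j − 3) + (-2j) = -j^2 − j − 3,
and -(j+1)^2 + (j+1) − 3 = -j^2 − j − 3.
By induction, w_n = -n^2 + n − 3 for all n ≥ 0.

w_n = -n^2 + n − 3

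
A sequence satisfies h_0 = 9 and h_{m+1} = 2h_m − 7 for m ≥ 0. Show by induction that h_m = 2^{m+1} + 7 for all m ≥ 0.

Base case: h_0 = 9, and 2^{0+1} + 7 = 2 + 7 = 9.
Assume h_r = 2^{r+1} + 7 for some r ≥ 0.
Then h_{r+1} = 2h_r − 7 = 2·(2^{r+1} + 7) − 7 = 2^{r+2} + 14 − 7 = 2^{r+2} + 7.
This completes the inductive step, so h_m = 2^{m+1} + 7 for all m ≥ 0.

h_m = 2^{m+1} + 7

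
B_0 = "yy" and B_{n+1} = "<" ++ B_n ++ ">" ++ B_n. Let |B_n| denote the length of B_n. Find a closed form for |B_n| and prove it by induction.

Claim: |B_n| = 2^{n+2} − 2.

Base case: |B_0| = 2, and 2^{0+2} − 2 = 2.
Assume |B_m| = 2^{m+2} − 2.
Then |B_{m+1}| = 1 + |B_m| + 1 + |B_m| = 2|B_m| + 2 = 2(2^{m+2} − 2) + 2 = 2^{m+3} − 4 + 2 = 2^{m+3} − 2.
This completes the inductive step, so |B_n| = 2^{n+2} − 2 for all n ≥ 0.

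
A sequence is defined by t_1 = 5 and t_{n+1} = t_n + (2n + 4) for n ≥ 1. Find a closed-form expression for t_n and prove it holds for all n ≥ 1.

Claim: t_n = n^2 + 3n + 1.

Base case: t_1 = 5, and 1^2 + 3·1 + 1 = 5.
Assume t_r = r^2 + 3r + 1.
Then t_{r+1} = t_r + (2r + 4) = (r^2 + 3r + 1) + (2r + 4) = r^2 + 5r + 5,
and (r+1)^2 + 3·(r+1) + 1 = r^2 + 5r + 5.
Hence t_n = n^2 + 3n + 1 for every n ≥ 1, by induction.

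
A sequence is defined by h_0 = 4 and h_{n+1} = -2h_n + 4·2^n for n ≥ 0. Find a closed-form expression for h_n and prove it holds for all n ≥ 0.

Claim: h_n = 3·(-2)^n + 2^n.

Base case: h_0 = 4, and 3·(-2)^0 + 2^0 = 3 + 1 = 4.
Assume h_m = 3·(-2)^m + 2^m for some m ≥ 0.
Then h_{m+1} = -2h_m + 4·2^m = -2·(3·(-2)^m + 2^m) + 4·2^m = 3·(-2)^{m+1} − 2·2^m + 4·2^m = 3·(-2)^{m+1} + 2·2^m = 3·(-2)^{m+1} + 2^{m+1}.
By induction, h_n = 3·(-2)^n + 2^n for all n ≥ 0.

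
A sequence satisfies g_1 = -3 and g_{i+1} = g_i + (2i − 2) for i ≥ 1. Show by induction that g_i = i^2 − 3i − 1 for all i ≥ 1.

Base case: g_1 = -3, and 1^2 − 3·1 − 1 = -3.
Assume g_r = r^2 − 3r − 1.
Then g_{r+1} = g_r + (2r − 2) = (r^2 − 3r − 1) + (2r − 2) = r^2 − r − 3,
and (r+1)^2 − 3·(r+1) − 1 = r^2 − r − 3.
This completes the inductive step, so g_i = i^2 − 3i − 1 for all i ≥ 1.

g_i = i^2 − 3i − 1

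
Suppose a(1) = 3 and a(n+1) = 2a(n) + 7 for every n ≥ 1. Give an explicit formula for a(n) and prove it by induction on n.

Claim: a(n) = 5·2^n − 7.

Base case: a(1) = 3, and 5·2^1 − 7 = 10 − 7 = 3.
Assume a(j) = 5·2^j − 7 for some j ≥ 1.
Then a(j+1) = 2a(j) + 7 = 2·(5·2^j − 7) + 7 = 10·2^j − 14 + 7 = 5·2^{j+1} − 7.
So the formula holds for j+1, and by induction a(n) = 5·2^n − 7 for all n ≥ 1.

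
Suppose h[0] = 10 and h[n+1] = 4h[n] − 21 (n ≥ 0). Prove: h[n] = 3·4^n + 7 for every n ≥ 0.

Base case: h[0] = 10, and 3·4^0 + 7 = 3 + 7 = 10.
Assume h[k] = 3·4^k + 7 for some k ≥ 0.
Then h[k+1] = 4h[k] − 21 = 4·(3·4^k + 7) − 21 = 12·4^k + 28 − 21 = 3·4^{k+1} + 7.
So the formula holds for k+1, and by induction h[n] = 3·4^n + 7 for all n ≥ 0.

h[n] = 3·4^n + 7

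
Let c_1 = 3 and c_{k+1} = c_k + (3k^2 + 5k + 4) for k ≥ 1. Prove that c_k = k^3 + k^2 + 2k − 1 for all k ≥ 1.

Base case: c_1 = 3, and 1^3 + 1^2 + 2·1 − 1 = 3.
Assume c_m = m^3 + m^2 + 2m − 1.
Then c_{m+1} = c_m + (3m^2 + 5m + 4) = (m^3 + m^2 + 2m − 1) + (3m^2 + 5m + 4) = m^3 + 4m^2 + 7m + 3,
and (m+1)^3 + (m+1)^2 + 2·(m+1) − 1 = m^3 + 4m^2 + 7m + 3.
By induction, c_k = k^3 + k^2 + 2k − 1 for all k ≥ 1.

c_k = k^3 + k^2 + 2k − 1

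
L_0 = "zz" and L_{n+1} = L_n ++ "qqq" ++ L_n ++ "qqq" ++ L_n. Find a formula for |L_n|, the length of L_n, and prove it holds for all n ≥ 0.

Claim: |L_n| = 5·3^n − 3.

Base case: |L_0| = 2, and 5·3^0 − 3 = 2.
Assume |L_k| = 5·3^k − 3.
Then |L_{k+1}| = 3|L_k| + 6 = 3(5·3^k − 3) + 6 = 5·3^{k+1} − 9 + 6 = 5·3^{k+1} − 3.
So the formula holds for k+1, and by induction |L_n| = 5·3^n − 3 for all n ≥ 0.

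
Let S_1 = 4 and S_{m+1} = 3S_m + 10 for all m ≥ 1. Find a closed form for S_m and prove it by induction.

Claim: S_m = 3^{m+1} − 5.

Base case: S_1 = 4, and 3^{1+1} − 5 = 9 − 5 = 4.
Assume S_j = 3^{j+1} − 5 for some j ≥ 1.
Then S_{j+1} = 3S_j + 10 = 3·(3^{j+1} − 5) + 10 = 3^{j+2} − 15 + 10 = 3^{j+2} − 5.
So the formula holds for j+1, and by induction S_m = 3^{m+1} − 5 for all m ≥ 1.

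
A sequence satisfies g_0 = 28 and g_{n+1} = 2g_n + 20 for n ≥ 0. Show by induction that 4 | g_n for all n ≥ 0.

Base case: g_0 = 28 = 4·7, so 4 | g_0.
Assume 4 | g_j, so g_j = 4t for some integer t.
Then g_{j+1} = 2g_j + 20 = 2·(4t) + 20 = 4(2t + 5), so 4 | g_{j+1}.
Hence 4 | g_n for every n ≥ 0, by induction.

4 | g_n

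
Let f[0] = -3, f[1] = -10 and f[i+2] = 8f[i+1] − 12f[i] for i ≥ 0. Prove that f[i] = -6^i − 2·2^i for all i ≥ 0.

Base cases: f[0] = -3 and -6^0 − 2·2^0 = -3; f[1] = -10 and -6^1 − 2·2^1 = -10.
Assume f[j] = -6^j − 2·2^j for all 0 ≤ j ≤ k, where k ≥ 1.
Then f[k+1] = 8f[k] − 12f[k−1] = 8·(-6^k − 2·2^k) − 12·(-6^{k−1} − 2·2^{k−1}) = -(8·6 − 12)6^{k−1} − 2·(8·2 − 12)2^{k−1} = -36·6^{k−1} − 8·2^{k−1} = -6^{k+1} − 2·2^{k+1}.
Hence f[i] = -6^i − 2·2^i for every i ≥ 0, by strong induction.

f[i] = -6^i − 2·2^i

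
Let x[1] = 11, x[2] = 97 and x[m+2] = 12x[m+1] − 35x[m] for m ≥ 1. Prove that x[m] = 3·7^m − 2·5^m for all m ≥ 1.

Base cases: x[1] = 11 and 3·7^1 − 2·5^1 = 11; x[2] = 97 and 3·7^2 − 2·5^2 = 97.
Assume x[j] = 3·7^j − 2·5^j for all 1 ≤ j ≤ r, where r ≥ 2.
Then x[r+1] = 12x[r] − 35x[r−1] = 12·(3·7^r − 2·5^r) − 35·(3·7^{r−1} − 2·5^{r−1}) = 3·(12·7 − 35)7^{r−1} − 2·(12·5 − 35)5^{r−1} = 147·7^{r−1} − 50·5^{r−1} = 3·7^{r+1} − 2·5^{r+1}.
So the formula holds for r+1, and by strong induction x[m] = 3·7^m − 2·5^m for all m ≥ 1.

x[m] = 3·7^m − 2·5^m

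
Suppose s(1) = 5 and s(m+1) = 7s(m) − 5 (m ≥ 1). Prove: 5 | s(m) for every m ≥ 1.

Base case: s(1) = 5 = 5·1, so 5 | s(1).
Assume 5 | s(j), so s(j) = 5t for some integer t.
Then s(j+1) = 7s(j) − 5 = 7·(5t) − 5 = 5(7t − 1), so 5 | s(j+1).
By induction, 5 | s(m) for all m ≥ 1.

5 | s(m)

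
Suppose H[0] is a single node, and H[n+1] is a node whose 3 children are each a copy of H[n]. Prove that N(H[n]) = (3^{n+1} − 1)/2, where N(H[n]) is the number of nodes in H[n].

Base case: N(H[0]) = 1, and (3^{0+1} − 1)/2 = 1.
Assume N(H[j]) = (3^{j+1} − 1)/2.
Then N(H[j+1]) = 1 + 3N(H[j]) = 1 + 3·(3^{j+1} − 1)/2 = 1 + (3^{j+2} − 3)/2 = (2 + 3^{j+2} − 3)/2 = (3^{j+2} − 1)/2.
By induction, N(H[n]) = (3^{n+1} − 1)/2 for all n ≥ 0.

N(H[n]) = (3^{n+1} − 1)/2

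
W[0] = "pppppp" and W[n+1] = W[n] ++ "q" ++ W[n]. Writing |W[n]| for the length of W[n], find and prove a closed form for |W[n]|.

Claim: |W[n]| = 7·2^n − 1.

Base case: |W[0]| = 6, and 7·2^0 − 1 = 6.
Assume |W[j]| = 7·2^j − 1.
Then |W[j+1]| = |W[j]| + 1 + |W[j]| = 2|W[j]| + 1 = 2(7·2^j − 1) + 1 = 7·2^{j+1} − 2 + 1 = 7·2^{j+1} − 1.
By induction, |W[n]| = 7·2^n − 1 for all n ≥ 0.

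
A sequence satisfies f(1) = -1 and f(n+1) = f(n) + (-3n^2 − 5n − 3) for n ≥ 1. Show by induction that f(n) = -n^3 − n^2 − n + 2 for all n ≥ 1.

Base case: f(1) = -1, and -1^3 − 1^2 − 1 + 2 = -1.
Assume f(m) = -m^3 − m^2 − m + 2.
Then f(m+1) = f(m) + (-3m^2 − 5m − 3) = (-m^3 − m^2 − m + 2) + (-3m^2 − 5m − 3) = -m^3 − 4m^2 − 6m − 1,
and -(m+1)^3 − (m+1)^2 − (m+1) + 2 = -m^3 − 4m^2 − 6m − 1.
This completes the inductive step, so f(n) = -n^3 − n^2 − n + 2 for all n ≥ 1.

f(n) = -n^3 − n^2 − n + 2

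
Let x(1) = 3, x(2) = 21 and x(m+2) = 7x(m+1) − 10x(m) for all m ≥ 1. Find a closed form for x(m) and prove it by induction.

Claim: x(m) = -2^m + 5^m.

Base cases: x(1) = 3 and -2^1 + 5^1 = 3; x(2) = 21 and -2^2 + 5^2 = 21.
Assume x(i) = -2^i + 5^i for all 1 ≤ i ≤ j, where j ≥ 2.
Then x(j+1) = 7x(j) − 10x(j−1) = 7·(-2^j + 5^j) − 10·(-2^{j−1} + 5^{j−1}) = -(7·2 − 10)2^{j−1} + (7·5 − 10)5^{j−1} = -4·2^{j−1} + 25·5^{j−1} = -2^{j+1} + 5^{j+1}.
By strong induction, x(m) = -2^m + 5^m for all m ≥ 1.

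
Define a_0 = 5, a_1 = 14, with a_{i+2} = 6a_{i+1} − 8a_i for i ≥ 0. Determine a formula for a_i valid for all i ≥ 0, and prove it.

Claim: a_i = 3·2^i + 2·4^i.

Base cases: a_0 = 5 and 3·2^0 + 2·4^0 = 5; a_1 = 14 and 3·2^1 + 2·4^1 = 14.
Assume a_j = 3·2^j + 2·4^j for all 0 ≤ j ≤ m, where m ≥ 1.
Then a_{m+1} = 6a_m − 8a_{m−1} = 6·(3·2^m + 2·4^m) − 8·(3·2^{m−1} + 2·4^{m−1}) = 3·(6·2 − 8)2^{m−1} + 2·(6·4 − 8)4^{m−1} = 12·2^{m−1} + 32·4^{m−1} = 3·2^{m+1} + 2·4^{m+1}.
Hence a_i = 3·2^i + 2·4^i for every i ≥ 0, by strong induction.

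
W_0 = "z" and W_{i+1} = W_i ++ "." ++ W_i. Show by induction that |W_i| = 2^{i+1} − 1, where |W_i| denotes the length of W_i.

Base case: |W_0| = 1, and 2^{0+1} − 1 = 1.
Assume |W_m| = 2^{m+1} − 1.
Then |W_{m+1}| = |W_m| + 1 + |W_m| = 2|W_m| + 1 = 2(2^{m+1} − 1) + 1 = 2^{m+2} − 2 + 1 = 2^{m+2} − 1.
So the formula holds for m+1, and by induction |W_i| = 2^{i+1} − 1 for all i ≥ 0.

|W_i| = 2^{i+1} − 1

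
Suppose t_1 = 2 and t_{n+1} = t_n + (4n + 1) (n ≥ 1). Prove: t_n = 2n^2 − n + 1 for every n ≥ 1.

Base case: t_1 = 2, and 2·1^2 − 1 + 1 = 2.
Assume t_k = 2k^2 − k + 1.
Then t_{k+1} = t_k + (4k + 1) = (2k^2 − k + 1) + (4k + 1) = 2k^2 + 3k + 2,
and 2·(k+1)^2 − (k+1) + 1 = 2k^2 + 3k + 2.
This completes the inductive step, so t_n = 2n^2 − n + 1 for all n ≥ 1.

t_n = 2n^2 − n + 1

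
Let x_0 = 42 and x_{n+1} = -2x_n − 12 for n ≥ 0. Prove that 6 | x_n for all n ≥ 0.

Base case: x_0 = 42 = 6·7, so 6 | x_0.
Assume 6 | x_k, so x_k = 6t for some integer t.
Then x_{k+1} = -2x_k − 12 = -2·(6t) − 12 = 6(-2t − 2), so 6 | x_{k+1}.
Hence 6 | x_n for every n ≥ 0, by induction.

6 | x_n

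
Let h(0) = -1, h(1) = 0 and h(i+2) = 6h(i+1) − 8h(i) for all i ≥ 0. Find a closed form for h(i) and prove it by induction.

Claim: h(i) = 4^i − 2·2^i.

Base cases: h(0) = -1 and 4^0 − 2·2^0 = -1; h(1) = 0 and 4^1 − 2·2^1 = 0.
Assume h(j) = 4^j − 2·2^j for all 0 ≤ j ≤ k, where k ≥ 1.
Then h(k+1) = 6h(k) − 8h(k−1) = 6·(4^k − 2·2^k) − 8·(4^{k−1} − 2·2^{k−1}) = (6·4 − 8)4^{k−1} − 2·(6·2 − 8)2^{k−1} = 16·4^{k−1} − 8·2^{k−1} = 4^{k+1} − 2·2^{k+1}.
By strong induction, h(i) = 4^i − 2·2^i for all i ≥ 0.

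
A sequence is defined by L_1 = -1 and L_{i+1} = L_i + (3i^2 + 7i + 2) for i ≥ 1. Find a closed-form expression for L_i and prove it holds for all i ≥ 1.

Claim: L_i = i^3 + 2i^2 − i − 3.

Base case: L_1 = -1, and 1^3 + 2·1^2 − 1 − 3 = -1.
Assume L_j = j^3 + 2j^2 − j − 3.
Then L_{j+1} = L_j + (3j^2 + 7j + 2) = (j^3 + 2j^2 − j − 3) + (3j^2 + 7j + 2) = j^3 + 5j^2 + 6j − 1,
and (j+1)^3 + 2·(j+1)^2 − (j+1) − 3 = j^3 + 5j^2 + 6j − 1.
This completes the inductive step, so L_i = i^3 + 2i^2 − i − 3 for all i ≥ 1.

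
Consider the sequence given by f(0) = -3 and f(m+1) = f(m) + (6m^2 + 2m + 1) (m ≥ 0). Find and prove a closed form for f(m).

Claim: f(m) = 2m^3 − 2m^2 + m − 3.

Base case: f(0) = -3, and 2·0^3 − 2·0^2 + 0 − 3 = -3.
Assume f(j) = 2j^3 − 2j^2 + j − 3.
Then f(j+1) = f(j) + (6j^2 + 2j + 1) = (2j^3 − 2j^2 + j − 3) + (6j^2 + 2j + 1) = 2j^3 + 4j^2 + 3j − 2,
and 2·(j+1)^3 − 2·(j+1)^2 + (j+1) − 3 = 2j^3 + 4j^2 + 3j − 2.
Hence f(m) = 2m^3 − 2m^2 + m − 3 for every m ≥ 0, by induction.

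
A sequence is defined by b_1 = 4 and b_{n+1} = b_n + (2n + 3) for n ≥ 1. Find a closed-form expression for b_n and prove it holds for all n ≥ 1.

Claim: b_n = n^2 + 2n + 1.

Base case: b_1 = 4, and 1^2 + 2·1 + 1 = 4.
Assume b_k = k^2 + 2k + 1.
Then b_{k+1} = b_k + (2k + 3) = (k^2 + 2k + 1) + (2k + 3) = k^2 + 4k + 4,
and (k+1)^2 + 2·(k+1) + 1 = k^2 + 4k + 4.
By induction, b_n = n^2 + 2n + 1 for all n ≥ 1.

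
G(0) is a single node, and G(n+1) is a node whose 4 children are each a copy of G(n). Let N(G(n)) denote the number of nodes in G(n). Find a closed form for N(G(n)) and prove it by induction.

Claim: N(G(n)) = (4^{n+1} − 1)/3.

Base case: N(G(0)) = 1, and (4^{0+1} − 1)/3 = 1.
Assume N(G(r)) = (4^{r+1} − 1)/3.
Then N(G(r+1)) = 1 + 4N(G(r)) = 1 + 4·(4^{r+1} − 1)/3 = 1 + (4^{r+2} − 4)/3 = (3 + 4^{r+2} − 4)/3 = (4^{r+2} − 1)/3.
This completes the inductive step, so N(G(n)) = (4^{n+1} − 1)/3 for all n ≥ 0.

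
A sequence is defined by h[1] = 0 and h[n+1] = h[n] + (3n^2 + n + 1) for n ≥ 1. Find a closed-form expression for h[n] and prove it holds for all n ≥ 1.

Claim: h[n] = n^3 − n^2 + n − 1.

Base case: h[1] = 0, and 1^3 − 1^2 + 1 − 1 = 0.
Assume h[j] = j^3 − j^2 + j − 1.
Then h[j+1] = h[j] + (3j^2 + j + 1) = (j^3 − j^2 + j − 1) + (3j^2 + j + 1) = j^3 + 2j^2 + 2j,
and (j+1)^3 − (j+1)^2 + (j+1) − 1 = j^3 + 2j^2 + 2j.
Hence h[n] = n^3 − n^2 + n − 1 for every n ≥ 1, by induction.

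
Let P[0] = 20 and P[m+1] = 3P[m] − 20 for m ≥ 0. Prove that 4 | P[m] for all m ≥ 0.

Base case: P[0] = 20 = 4·5, so 4 | P[0].
Assume 4 | P[r], so P[r] = 4t for some integer t.
Then P[r+1] = 3P[r] − 20 = 3·(4t) − 20 = 4(3t − 5), so 4 | P[r+1].
Hence 4 | P[m] for every m ≥ 0, by induction.

4 | P[m]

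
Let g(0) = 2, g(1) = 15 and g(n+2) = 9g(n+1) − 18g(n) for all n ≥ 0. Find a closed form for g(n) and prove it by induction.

Claim: g(n) = 3·6^n − 3^n.

Base cases: g(0) = 2 and 3·6^0 − 3^0 = 2; g(1) = 15 and 3·6^1 − 3^1 = 15.
Assume g(j) = 3·6^j − 3^j for all 0 ≤ j ≤ m, where m ≥ 1.
Then g(m+1) = 9g(m) − 18g(m−1) = 9·(3·6^m − 3^m) − 18·(3·6^{m−1} − 3^{m−1}) = 3·(9·6 − 18)6^{m−1} − (9·3 − 18)3^{m−1} = 108·6^{m−1} − 9·3^{m−1} = 3·6^{m+1} − 3^{m+1}.
This completes the inductive step, so g(n) = 3·6^n − 3^n for all n ≥ 0.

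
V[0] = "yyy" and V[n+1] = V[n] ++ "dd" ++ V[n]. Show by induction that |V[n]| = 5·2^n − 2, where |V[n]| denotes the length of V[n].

Base case: |V[0]| = 3, and 5·2^0 − 2 = 3.
Assume |V[m]| = 5·2^m − 2.
Then |V[m+1]| = |V[m]| + 2 + |V[m]| = 2|V[m]| + 2 = 2(5·2^m − 2) + 2 = 5·2^{m+1} − 4 + 2 = 5·2^{m+1} − 2.
This completes the inductive step, so |V[n]| = 5·2^n − 2 for all n ≥ 0.

|V[n]| = 5·2^n − 2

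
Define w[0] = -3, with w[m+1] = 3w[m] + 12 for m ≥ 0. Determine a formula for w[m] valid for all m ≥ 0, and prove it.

Claim: w[m] = 3^{m+1} − 6.

Base case: w[0] = -3, and 3^{0+1} − 6 = 3 − 6 = -3.
Assume w[j] = 3^{j+1} − 6 for some j ≥ 0.
Then w[j+1] = 3w[j] + 12 = 3·(3^{j+1} − 6) + 12 = 3^{j+2} − 18 + 12 = 3^{j+2} − 6.
By induction, w[m] = 3^{m+1} − 6 for all m ≥ 0.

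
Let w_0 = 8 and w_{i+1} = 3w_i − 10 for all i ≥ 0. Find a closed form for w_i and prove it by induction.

Claim: w_i = 3^{i+1} + 5.

Base case: w_0 = 8, and 3^{0+1} + 5 = 3 + 5 = 8.
Assume w_m = 3^{m+1} + 5 for some m ≥ 0.
Then w_{m+1} = 3w_m − 10 = 3·(3^{m+1} + 5) − 10 = 3^{m+2} + 15 − 10 = 3^{m+2} + 5.
Hence w_i = 3^{i+1} + 5 for every i ≥ 0, by induction.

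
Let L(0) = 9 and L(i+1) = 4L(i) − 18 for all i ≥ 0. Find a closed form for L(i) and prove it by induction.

Claim: L(i) = 3·4^i + 6.

Base case: L(0) = 9, and 3·4^0 + 6 = 3 + 6 = 9.
Assume L(m) = 3·4^m + 6 for some m ≥ 0.
Then L(m+1) = 4L(m) − 18 = 4·(3·4^m + 6) − 18 = 12·4^m + 24 − 18 = 3·4^{m+1} + 6.
This completes the inductive step, so L(i) = 3·4^i + 6 for all i ≥ 0.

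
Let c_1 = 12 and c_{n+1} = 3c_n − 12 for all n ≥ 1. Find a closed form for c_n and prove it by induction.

Claim: c_n = 2·3^n + 6.

Base case: c_1 = 12, and 2·3^1 + 6 = 6 + 6 = 12.
Assume c_k = 2·3^k + 6 for some k ≥ 1.
Then c_{k+1} = 3c_k − 12 = 3·(2·3^k + 6) − 12 = 6·3^k + 18 − 12 = 2·3^{k+1} + 6.
By induction, c_n = 2·3^n + 6 for all n ≥ 1.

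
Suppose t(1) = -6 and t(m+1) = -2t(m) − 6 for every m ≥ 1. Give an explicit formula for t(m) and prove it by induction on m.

Claim: t(m) = 2·(-2)^m − 2.

Base case: t(1) = -6, and 2·(-2)^1 − 2 = -4 − 2 = -6.
Assume t(r) = 2·(-2)^r − 2 for some r ≥ 1.
Then t(r+1) = -2t(r) − 6 = -2·(2·(-2)^r − 2) − 6 = -4·(-2)^r + 4 − 6 = 2·(-2)^{r+1} − 2.
So the formula holds for r+1, and by induction t(m) = 2·(-2)^m − 2 for all m ≥ 1.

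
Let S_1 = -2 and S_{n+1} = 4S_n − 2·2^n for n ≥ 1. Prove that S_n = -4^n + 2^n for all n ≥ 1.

Base case: S_1 = -2, and -4^1 + 2^1 = -4 + 2 = -2.
Assume S_r = -4^r + 2^r for some r ≥ 1.
Then S_{r+1} = 4S_r − 2·2^r = 4·(-4^r + 2^r) − 2·2^r = -4^{r+1} + 4·2^r − 2·2^r = -4^{r+1} + 2·2^r = -4^{r+1} + 2^{r+1}.
This completes the inductive step, so S_n = -4^n + 2^n for all n ≥ 1.

S_n = -4^n + 2^n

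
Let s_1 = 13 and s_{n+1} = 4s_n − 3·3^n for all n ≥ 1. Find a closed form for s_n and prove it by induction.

Claim: s_n = 4^n + 3·3^n.

Base case: s_1 = 13, and 4^1 + 3·3^1 = 4 + 9 = 13.
Assume s_m = 4^m + 3·3^m for some m ≥ 1.
Then s_{m+1} = 4s_m − 3·3^m = 4·(4^m + 3·3^m) − 3·3^m = 4^{m+1} + 12·3^m − 3·3^m = 4^{m+1} + 9·3^m = 4^{m+1} + 3·3^{m+1}.
Hence s_n = 4^n + 3·3^n for every n ≥ 1, by induction.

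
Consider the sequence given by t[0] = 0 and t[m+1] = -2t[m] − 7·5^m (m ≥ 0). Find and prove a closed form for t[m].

Claim: t[m] = (-2)^m − 5^m.

Base case: t[0] = 0, and (-2)^0 − 5^0 = 1 − 1 = 0.
Assume t[r] = (-2)^r − 5^r for some r ≥ 0.
Then t[r+1] = -2t[r] − 7·5^r = -2·((-2)^r − 5^r) − 7·5^r = (-2)^{r+1} + 2·5^r − 7·5^r = (-2)^{r+1} − 5·5^r = (-2)^{r+1} − 5^{r+1}.
This completes the inductive step, so t[m] = (-2)^m − 5^m for all m ≥ 0.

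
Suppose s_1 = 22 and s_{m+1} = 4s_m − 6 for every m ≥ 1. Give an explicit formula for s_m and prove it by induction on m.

Claim: s_m = 5·4^m + 2.

Base case: s_1 = 22, and 5·4^1 + 2 = 20 + 2 = 22.
Assume s_k = 5·4^k + 2 for some k ≥ 1.
Then s_{k+1} = 4s_k − 6 = 4·(5·4^k + 2) − 6 = 20·4^k + 8 − 6 = 5·4^{k+1} + 2.
Hence s_m = 5·4^m + 2 for every m ≥ 1, by induction.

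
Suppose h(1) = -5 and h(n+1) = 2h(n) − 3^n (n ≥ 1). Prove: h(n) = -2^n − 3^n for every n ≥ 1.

Base case: h(1) = -5, and -2^1 − 3^1 = -2 − 3 = -5.
Assume h(m) = -2^m − 3^m for some m ≥ 1.
Then h(m+1) = 2h(m) − 3^m = 2·(-2^m − 3^m) − 3^m = -2^{m+1} − 2·3^m − 3^m = -2^{m+1} − 3·3^m = -2^{m+1} − 3^{m+1}.
So the formula holds for m+1, and by induction h(n) = -2^n − 3^n for all n ≥ 1.

h(n) = -2^n − 3^n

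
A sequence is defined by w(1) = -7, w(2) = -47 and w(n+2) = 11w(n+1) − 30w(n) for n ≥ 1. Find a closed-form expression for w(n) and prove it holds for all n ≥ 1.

Claim: w(n) = 5^n − 2·6^n.

Base cases: w(1) = -7 and 5^1 − 2·6^1 = -7; w(2) = -47 and 5^2 − 2·6^2 = -47.
Assume w(j) = 5^j − 2·6^j for all 1 ≤ j ≤ k, where k ≥ 2.
Then w(k+1) = 11w(k) − 30w(k−1) = 11·(5^k − 2·6^k) − 30·(5^{k−1} − 2·6^{k−1}) = (11·5 − 30)5^{k−1} − 2·(11·6 − 30)6^{k−1} = 25·5^{k−1} − 72·6^{k−1} = 5^{k+1} − 2·6^{k+1}.
Hence w(n) = 5^n − 2·6^n for every n ≥ 1, by strong induction.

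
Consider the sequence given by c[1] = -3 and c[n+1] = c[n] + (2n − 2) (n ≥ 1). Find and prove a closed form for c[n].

Claim: c[n] = n^2 − 3n − 1.

Base case: c[1] = -3, and 1^2 − 3·1 − 1 = -3.
Assume c[r] = r^2 − 3r − 1.
Then c[r+1] = c[r] + (2r − 2) = (r^2 − 3r − 1) + (2r − 2) = r^2 − r − 3,
and (r+1)^2 − 3·(r+1) − 1 = r^2 − r − 3.
By induction, c[n] = n^2 − 3n − 1 for all n ≥ 1.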